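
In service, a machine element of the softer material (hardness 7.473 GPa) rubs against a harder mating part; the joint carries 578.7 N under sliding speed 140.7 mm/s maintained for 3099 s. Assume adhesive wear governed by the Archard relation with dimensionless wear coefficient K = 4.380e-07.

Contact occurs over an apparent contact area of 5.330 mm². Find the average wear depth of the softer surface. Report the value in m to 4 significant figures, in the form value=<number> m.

Intermediate values are displayed rounded. Each operation maintains exact precision, and rounded just once, at four significant figures.
Sliding speed v = 140.7 mm/s = 0.1407 m/s. Distance L = v·t = 0.1407 m/s × 3099 s = 436.0 m.
Hardness H = 7.473 GPa = 7.473e+09 Pa.
Contact area A = 5.330 mm² = 5.330e-06 m².
Working in SI base units: W = 578.7 N, H = 7.473e+09 Pa, K = 4.380e-07.
By Archard's law, V = K·W·L/H = 4.380e-07 · 578.7 · 436.0 / 7.473e+09 = 1.479e-11 m³.
Mean wear depth h = V/A = 1.479e-11 / 5.330e-06 = 2.775e-06 m.

value=2.775e-06 m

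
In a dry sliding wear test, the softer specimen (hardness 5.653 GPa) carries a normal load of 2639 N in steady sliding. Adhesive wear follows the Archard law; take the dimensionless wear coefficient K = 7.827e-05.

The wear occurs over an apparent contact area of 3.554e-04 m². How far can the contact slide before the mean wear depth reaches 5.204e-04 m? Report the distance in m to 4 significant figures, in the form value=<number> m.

value=5062 m

Quoted intermediates are rounded — all arithmetic carries full precision, and one final rounding, at four significant figures.
Hardness H = 5.653 GPa = 5.653e+09 Pa.
As SI base values: W = 2639 N, H = 5.653e+09 Pa, K = 7.827e-05.
Permissible volume V_lim = h_lim·A = 5.204e-04 · 3.554e-04 = 1.850e-07 m³.
Thus life L = V_lim·H/(K·W) = 1.850e-07 · 5.653e+09 / (7.827e-05 · 2639) = 5062 m.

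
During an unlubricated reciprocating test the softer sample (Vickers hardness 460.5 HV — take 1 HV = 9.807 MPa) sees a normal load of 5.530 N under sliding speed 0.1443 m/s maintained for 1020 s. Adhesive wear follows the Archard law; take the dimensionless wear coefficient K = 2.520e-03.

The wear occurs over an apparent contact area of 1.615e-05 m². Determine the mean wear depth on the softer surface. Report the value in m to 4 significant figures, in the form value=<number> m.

value=2.812e-05 m

All arithmetic maintains full precision — shown intermediates are rounded, and one last rounding, at 4 significant digits.
Distance L = v·t = 0.1443 m/s × 1020 s = 147.2 m.
Hardness H = 460.5 HV × 9.807 MPa/HV = 4516 MPa = 4.516e+09 Pa.
Working in SI base units: W = 5.530 N, H = 4.516e+09 Pa, K = 2.520e-03.
Archard volume V = K·W·L/H = 2.520e-03 · 5.530 · 147.2 / 4.516e+09 = 4.542e-10 m³.
Mean wear depth h = V/A = 4.542e-10 / 1.615e-05 = 2.812e-05 m.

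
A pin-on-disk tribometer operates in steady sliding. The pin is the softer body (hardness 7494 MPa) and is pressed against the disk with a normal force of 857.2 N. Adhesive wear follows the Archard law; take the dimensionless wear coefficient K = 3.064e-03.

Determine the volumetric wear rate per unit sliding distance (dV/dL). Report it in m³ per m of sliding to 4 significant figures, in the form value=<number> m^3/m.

Every step maintains full precision — the intermediates are displayed rounded — a single final rounding: four significant digits.
Convert: Hardness H = 7494 MPa = 7.494e+09 Pa.
In SI base units: W = 857.2 N, H = 7.494e+09 Pa, K = 3.064e-03.
Wear rate dV/dL = K·W/H (no L dependence): 3.064e-03 · 857.2 / 7.494e+09 = 3.505e-10 m³/m.

value=3.505e-10 m^3/m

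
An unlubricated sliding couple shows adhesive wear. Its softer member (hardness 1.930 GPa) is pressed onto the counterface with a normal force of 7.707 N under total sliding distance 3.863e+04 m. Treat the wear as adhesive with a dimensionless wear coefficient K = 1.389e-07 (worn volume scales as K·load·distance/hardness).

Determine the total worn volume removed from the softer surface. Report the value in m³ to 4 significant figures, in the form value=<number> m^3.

value=2.143e-11 m^3

The algebra runs at full float precision — intermediate values appear rounded — a single final rounding: 4 significant figures.
Hardness H = 1.930 GPa = 1.930e+09 Pa.
SI base units throughout: W = 7.707 N, H = 1.930e+09 Pa, K = 1.389e-07.
Volume removed: V = K·W·L/H = 1.389e-07 · 7.707 · 3.863e+04 / 1.930e+09 = 2.143e-11 m³.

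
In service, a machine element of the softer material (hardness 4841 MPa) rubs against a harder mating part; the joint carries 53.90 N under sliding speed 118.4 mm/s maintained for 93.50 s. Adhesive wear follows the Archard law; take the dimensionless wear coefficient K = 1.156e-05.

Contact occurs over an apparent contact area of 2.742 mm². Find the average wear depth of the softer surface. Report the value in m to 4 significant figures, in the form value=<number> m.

value=5.196e-07 m

Quoted intermediates are rounded. Each operation maintains full precision — rounded just once to 4 significant figures.
Convert: Sliding speed v = 118.4 mm/s = 0.1184 m/s. Total distance L = v·t = 0.1184 m/s × 93.50 s = 11.07 m.
Convert: Hardness H = 4841 MPa = 4.841e+09 Pa.
Convert: Contact area A = 2.742 mm² = 2.742e-06 m².
Restated in SI base units: W = 53.90 N, H = 4.841e+09 Pa, K = 1.156e-05.
The Archard volume V = K·W·L/H = 1.156e-05 · 53.90 · 11.07 / 4.841e+09 = 1.425e-12 m³.
Average depth h = V/A = 1.425e-12 / 2.742e-06 = 5.196e-07 m.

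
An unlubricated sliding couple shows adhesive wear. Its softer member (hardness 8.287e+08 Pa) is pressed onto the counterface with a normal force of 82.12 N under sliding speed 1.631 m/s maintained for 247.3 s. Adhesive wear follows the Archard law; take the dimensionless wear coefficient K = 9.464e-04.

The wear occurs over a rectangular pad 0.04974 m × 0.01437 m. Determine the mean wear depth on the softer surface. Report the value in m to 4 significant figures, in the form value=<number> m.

value=5.292e-05 m

Intermediate values are printed rounded, and each operation carries full precision; rounded once at the end: 4 significant digits.
Total distance L = v·t = 1.631 m/s × 247.3 s = 403.3 m.
Contact area A = 0.04974 m × 0.01437 m = 7.148e-04 m².
As SI base values: W = 82.12 N, H = 8.287e+08 Pa, K = 9.464e-04.
Wear volume V = K·W·L/H = 9.464e-04 · 82.12 · 403.3 / 8.287e+08 = 3.783e-08 m³.
Average depth h = V/A = 3.783e-08 / 7.148e-04 = 5.292e-05 m.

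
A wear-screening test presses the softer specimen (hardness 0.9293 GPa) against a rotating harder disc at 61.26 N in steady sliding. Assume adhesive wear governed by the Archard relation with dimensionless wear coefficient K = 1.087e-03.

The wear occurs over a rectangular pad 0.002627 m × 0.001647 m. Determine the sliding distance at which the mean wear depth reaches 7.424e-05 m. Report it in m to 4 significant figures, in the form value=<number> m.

value=4.483 m

Every step keeps full precision. The intermediates are displayed rounded — rounded once at the end to four significant figures.
Convert: Hardness H = 0.9293 GPa = 9.293e+08 Pa.
Convert: Contact area A = 0.002627 m × 0.001647 m = 4.327e-06 m².
Collected in SI base units: W = 61.26 N, H = 9.293e+08 Pa, K = 1.087e-03.
At the depth limit, V_lim = h_lim·A = 7.424e-05 · 4.327e-06 = 3.212e-10 m³.
Inverting, life L = V_lim·H/(K·W) = 3.212e-10 · 9.293e+08 / (1.087e-03 · 61.26) = 4.483 m.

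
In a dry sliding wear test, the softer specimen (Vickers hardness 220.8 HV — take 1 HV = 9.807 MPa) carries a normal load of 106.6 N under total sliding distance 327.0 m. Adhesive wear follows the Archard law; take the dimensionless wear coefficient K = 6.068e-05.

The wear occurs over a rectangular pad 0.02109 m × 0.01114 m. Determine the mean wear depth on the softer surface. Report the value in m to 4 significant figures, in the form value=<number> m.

Intermediate values are printed rounded; every step maintains exact precision, and one final rounding, at 4 significant digits.
Hardness H = 220.8 HV × 9.807 MPa/HV = 2165 MPa = 2.165e+09 Pa.
Contact area A = 0.02109 m × 0.01114 m = 2.349e-04 m².
Working in SI base units: W = 106.6 N, H = 2.165e+09 Pa, K = 6.068e-05.
Wear volume V = K·W·L/H = 6.068e-05 · 106.6 · 327.0 / 2.165e+09 = 9.768e-10 m³.
Depth of wear h = V/A = 9.768e-10 / 2.349e-04 = 4.158e-06 m.

value=4.158e-06 m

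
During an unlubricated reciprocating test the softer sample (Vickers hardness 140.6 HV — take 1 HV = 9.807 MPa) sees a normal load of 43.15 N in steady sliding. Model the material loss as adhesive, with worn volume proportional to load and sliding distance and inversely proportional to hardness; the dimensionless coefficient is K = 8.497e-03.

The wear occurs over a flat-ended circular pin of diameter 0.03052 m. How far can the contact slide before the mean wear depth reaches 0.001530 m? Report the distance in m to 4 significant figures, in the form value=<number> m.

value=4209 m

Intermediate values are printed rounded; all working math keeps full precision, and rounded just once, at four significant figures.
Hardness H = 140.6 HV × 9.807 MPa/HV = 1379 MPa = 1.379e+09 Pa.
Contact area A = π·d²/4 = π·(0.03052 m)²/4 = 7.316e-04 m².
Restated in SI base units: W = 43.15 N, H = 1.379e+09 Pa, K = 8.497e-03.
Volume at the limit: V_lim = h_lim·A = 0.001530 · 7.316e-04 = 1.119e-06 m³.
Life L = V_lim·H/(K·W) = 1.119e-06 · 1.379e+09 / (8.497e-03 · 43.15) = 4209 m.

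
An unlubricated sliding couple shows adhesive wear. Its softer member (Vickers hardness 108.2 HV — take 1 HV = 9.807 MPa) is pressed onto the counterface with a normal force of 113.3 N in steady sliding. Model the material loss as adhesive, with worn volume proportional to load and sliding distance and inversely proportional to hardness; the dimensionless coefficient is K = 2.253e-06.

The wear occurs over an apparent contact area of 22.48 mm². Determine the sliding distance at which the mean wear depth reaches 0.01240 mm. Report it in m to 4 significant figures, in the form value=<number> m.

value=1159 m

All arithmetic runs at full precision. Intermediates are displayed rounded. Rounded just once to 4 significant digits.
Hardness H = 108.2 HV × 9.807 MPa/HV = 1061 MPa = 1.061e+09 Pa.
Contact area A = 22.48 mm² = 2.248e-05 m².
Depth limit h_lim = 0.01240 mm = 1.240e-05 m.
SI base units throughout: W = 113.3 N, H = 1.061e+09 Pa, K = 2.253e-06.
At the depth limit, V_lim = h_lim·A = 1.240e-05 · 2.248e-05 = 2.788e-10 m³.
Inverting, life L = V_lim·H/(K·W) = 2.788e-10 · 1.061e+09 / (2.253e-06 · 113.3) = 1159 m.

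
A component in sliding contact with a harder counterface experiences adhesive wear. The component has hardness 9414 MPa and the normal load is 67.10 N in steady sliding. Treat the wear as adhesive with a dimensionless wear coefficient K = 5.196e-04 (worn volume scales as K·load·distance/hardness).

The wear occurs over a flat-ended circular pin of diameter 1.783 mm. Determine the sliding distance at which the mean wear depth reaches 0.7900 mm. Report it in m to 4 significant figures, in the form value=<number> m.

value=532.6 m

All arithmetic carries exact precision; the intermediates are displayed rounded — a lone final rounding, at four significant digits.
Convert: Hardness H = 9414 MPa = 9.414e+09 Pa.
Convert: Pin diameter d = 1.783 mm = 0.001783 m. Contact area A = π·d²/4 = π·(0.001783 m)²/4 = 2.497e-06 m².
Convert: Depth limit h_lim = 0.7900 mm = 7.900e-04 m.
In SI base units, W = 67.10 N, H = 9.414e+09 Pa, K = 5.196e-04.
Limit volume V_lim = h_lim·A = 7.900e-04 · 2.497e-06 = 1.973e-09 m³.
Thus life L = V_lim·H/(K·W) = 1.973e-09 · 9.414e+09 / (5.196e-04 · 67.10) = 532.6 m.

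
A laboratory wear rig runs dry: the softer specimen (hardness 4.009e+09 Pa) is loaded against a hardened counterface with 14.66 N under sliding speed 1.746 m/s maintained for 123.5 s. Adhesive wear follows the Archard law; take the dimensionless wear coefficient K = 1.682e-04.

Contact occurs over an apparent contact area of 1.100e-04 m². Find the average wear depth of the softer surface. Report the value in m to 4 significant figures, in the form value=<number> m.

All working math maintains exact precision — intermediates are printed rounded; one final rounding: four significant figures.
Path length L = v·t = 1.746 m/s × 123.5 s = 215.6 m.
As SI base values: W = 14.66 N, H = 4.009e+09 Pa, K = 1.682e-04.
Apply Archard: V = K·W·L/H = 1.682e-04 · 14.66 · 215.6 / 4.009e+09 = 1.326e-10 m³.
Mean depth h = V/A = 1.326e-10 / 1.100e-04 = 1.206e-06 m.

value=1.206e-06 m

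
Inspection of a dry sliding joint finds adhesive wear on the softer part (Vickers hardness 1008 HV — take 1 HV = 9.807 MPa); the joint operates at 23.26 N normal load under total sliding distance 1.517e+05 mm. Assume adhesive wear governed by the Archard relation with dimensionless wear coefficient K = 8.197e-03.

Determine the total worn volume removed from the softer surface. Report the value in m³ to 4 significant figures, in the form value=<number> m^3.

value=2.926e-09 m^3

All arithmetic keeps exact precision — intermediates appear rounded — a lone final rounding, at four significant figures.
Convert: Total distance L = 1.517e+05 mm = 151.7 m.
Convert: Hardness H = 1008 HV × 9.807 MPa/HV = 9885 MPa = 9.885e+09 Pa.
Restated in SI base units: W = 23.26 N, H = 9.885e+09 Pa, K = 8.197e-03.
Archard relation: V = K·W·L/H = 8.197e-03 · 23.26 · 151.7 / 9.885e+09 = 2.926e-09 m³.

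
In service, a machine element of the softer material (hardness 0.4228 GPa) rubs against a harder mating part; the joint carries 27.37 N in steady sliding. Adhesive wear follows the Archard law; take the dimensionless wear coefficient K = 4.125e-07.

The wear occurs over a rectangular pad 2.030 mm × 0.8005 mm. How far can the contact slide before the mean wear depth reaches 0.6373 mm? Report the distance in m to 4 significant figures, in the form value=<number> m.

value=3.878e+04 m

Each operation keeps full float precision, and the intermediates are displayed rounded. Rounded once at the end to 4 significant digits.
Convert: Hardness H = 0.4228 GPa = 4.228e+08 Pa.
Convert: Pad sides 2.030 mm × 0.8005 mm = 2.030e-03 m × 8.005e-04 m. Contact area A = 2.030e-03 m × 8.005e-04 m = 1.625e-06 m².
Convert: Depth limit h_lim = 0.6373 mm = 6.373e-04 m.
Restated in SI base units: W = 27.37 N, H = 4.228e+08 Pa, K = 4.125e-07.
Allowed volume V_lim = h_lim·A = 6.373e-04 · 1.625e-06 = 1.036e-09 m³.
Inverting, life L = V_lim·H/(K·W) = 1.036e-09 · 4.228e+08 / (4.125e-07 · 27.37) = 3.878e+04 m.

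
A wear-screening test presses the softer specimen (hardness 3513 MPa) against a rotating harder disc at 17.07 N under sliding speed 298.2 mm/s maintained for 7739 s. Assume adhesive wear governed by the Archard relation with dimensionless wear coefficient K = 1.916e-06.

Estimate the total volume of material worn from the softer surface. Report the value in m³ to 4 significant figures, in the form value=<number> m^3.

value=2.149e-11 m^3

The intermediates appear rounded — the algebra keeps full float precision. Rounded just once: four significant digits.
Convert: Sliding speed v = 298.2 mm/s = 0.2982 m/s. Total distance L = v·t = 0.2982 m/s × 7739 s = 2308 m.
Convert: Hardness H = 3513 MPa = 3.513e+09 Pa.
Expressed in SI base units: W = 17.07 N, H = 3.513e+09 Pa, K = 1.916e-06.
Archard volume V = K·W·L/H = 1.916e-06 · 17.07 · 2308 / 3.513e+09 = 2.149e-11 m³.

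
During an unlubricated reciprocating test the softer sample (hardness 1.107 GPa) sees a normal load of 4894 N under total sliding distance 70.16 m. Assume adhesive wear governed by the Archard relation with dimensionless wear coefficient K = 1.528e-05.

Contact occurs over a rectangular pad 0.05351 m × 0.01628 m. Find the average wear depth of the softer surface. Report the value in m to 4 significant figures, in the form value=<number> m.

Intermediate values are displayed rounded. The computation keeps full float precision, and rounded just once to 4 significant digits.
Hardness H = 1.107 GPa = 1.107e+09 Pa.
Contact area A = 0.05351 m × 0.01628 m = 8.711e-04 m².
SI base units throughout: W = 4894 N, H = 1.107e+09 Pa, K = 1.528e-05.
By Archard's law, V = K·W·L/H = 1.528e-05 · 4894 · 70.16 / 1.107e+09 = 4.739e-09 m³.
Average depth h = V/A = 4.739e-09 / 8.711e-04 = 5.441e-06 m.

value=5.441e-06 m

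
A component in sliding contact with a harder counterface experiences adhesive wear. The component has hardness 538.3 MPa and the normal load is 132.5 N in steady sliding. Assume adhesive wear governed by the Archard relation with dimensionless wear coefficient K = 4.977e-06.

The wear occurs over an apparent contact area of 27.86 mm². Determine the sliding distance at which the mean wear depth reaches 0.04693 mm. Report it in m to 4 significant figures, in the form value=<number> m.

Intermediate values are displayed rounded. All arithmetic holds full precision; rounded once at the end: four significant digits.
Hardness H = 538.3 MPa = 5.383e+08 Pa.
Contact area A = 27.86 mm² = 2.786e-05 m².
Depth limit h_lim = 0.04693 mm = 4.693e-05 m.
Restated in SI base units: W = 132.5 N, H = 5.383e+08 Pa, K = 4.977e-06.
Allowed volume V_lim = h_lim·A = 4.693e-05 · 2.786e-05 = 1.307e-09 m³.
Thus life L = V_lim·H/(K·W) = 1.307e-09 · 5.383e+08 / (4.977e-06 · 132.5) = 1067 m.

value=1067 m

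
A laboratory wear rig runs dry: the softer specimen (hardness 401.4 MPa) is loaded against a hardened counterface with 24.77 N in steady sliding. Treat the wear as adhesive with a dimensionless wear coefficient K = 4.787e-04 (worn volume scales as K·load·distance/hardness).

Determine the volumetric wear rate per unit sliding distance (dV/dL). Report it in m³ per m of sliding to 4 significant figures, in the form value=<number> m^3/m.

value=2.954e-11 m^3/m

The intermediates are displayed rounded. The computation maintains exact precision, and one final rounding: four significant digits.
Hardness H = 401.4 MPa = 4.014e+08 Pa.
In SI base units, W = 24.77 N, H = 4.014e+08 Pa, K = 4.787e-04.
Wear rate dV/dL = K·W/H — distance-free: 4.787e-04 · 24.77 / 4.014e+08 = 2.954e-11 m³/m.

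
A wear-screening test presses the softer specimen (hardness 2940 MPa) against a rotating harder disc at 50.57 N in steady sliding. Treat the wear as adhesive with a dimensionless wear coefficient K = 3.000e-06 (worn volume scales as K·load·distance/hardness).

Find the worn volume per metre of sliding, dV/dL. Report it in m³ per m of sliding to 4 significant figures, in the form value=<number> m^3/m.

value=5.160e-14 m^3/m

The algebra holds full float precision; intermediates are displayed rounded — one final rounding, at four significant figures.
Convert: Hardness H = 2940 MPa = 2.940e+09 Pa.
SI base units throughout: W = 50.57 N, H = 2.940e+09 Pa, K = 3.000e-06.
Wear rate dV/dL = K·W/H — distance-free: 3.000e-06 · 50.57 / 2.940e+09 = 5.160e-14 m³/m.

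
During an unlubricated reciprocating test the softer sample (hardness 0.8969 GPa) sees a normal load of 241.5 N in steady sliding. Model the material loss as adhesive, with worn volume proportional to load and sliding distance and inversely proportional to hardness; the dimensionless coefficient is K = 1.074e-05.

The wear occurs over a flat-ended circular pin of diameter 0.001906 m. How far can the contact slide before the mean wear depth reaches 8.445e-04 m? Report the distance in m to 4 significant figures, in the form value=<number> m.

The algebra runs at full precision; printed values are rounded, and rounded once at the end: 4 significant digits.
Hardness H = 0.8969 GPa = 8.969e+08 Pa.
Contact area A = π·d²/4 = π·(0.001906 m)²/4 = 2.853e-06 m².
In SI base units: W = 241.5 N, H = 8.969e+08 Pa, K = 1.074e-05.
Limit volume V_lim = h_lim·A = 8.445e-04 · 2.853e-06 = 2.410e-09 m³.
Inverting, life L = V_lim·H/(K·W) = 2.410e-09 · 8.969e+08 / (1.074e-05 · 241.5) = 833.2 m.

value=833.2 m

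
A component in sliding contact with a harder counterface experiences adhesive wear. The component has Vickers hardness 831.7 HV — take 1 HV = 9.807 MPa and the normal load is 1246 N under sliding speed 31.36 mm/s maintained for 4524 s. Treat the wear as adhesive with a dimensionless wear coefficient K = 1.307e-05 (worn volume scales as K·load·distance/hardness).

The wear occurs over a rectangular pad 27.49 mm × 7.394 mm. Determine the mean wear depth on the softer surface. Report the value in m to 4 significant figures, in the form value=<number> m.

All working math runs at exact precision, and intermediates are printed rounded. Rounded once at the end: 4 significant figures.
Convert: Sliding speed v = 31.36 mm/s = 0.03136 m/s. The distance L = v·t = 0.03136 m/s × 4524 s = 141.9 m.
Convert: Hardness H = 831.7 HV × 9.807 MPa/HV = 8156 MPa = 8.156e+09 Pa.
Convert: Pad sides 27.49 mm × 7.394 mm = 0.02749 m × 0.007394 m. Contact area A = 0.02749 m × 0.007394 m = 2.033e-04 m².
Collected in SI base units: W = 1246 N, H = 8.156e+09 Pa, K = 1.307e-05.
Volume removed: V = K·W·L/H = 1.307e-05 · 1246 · 141.9 / 8.156e+09 = 2.833e-10 m³.
Wear depth h = V/A = 2.833e-10 / 2.033e-04 = 1.394e-06 m.

value=1.394e-06 m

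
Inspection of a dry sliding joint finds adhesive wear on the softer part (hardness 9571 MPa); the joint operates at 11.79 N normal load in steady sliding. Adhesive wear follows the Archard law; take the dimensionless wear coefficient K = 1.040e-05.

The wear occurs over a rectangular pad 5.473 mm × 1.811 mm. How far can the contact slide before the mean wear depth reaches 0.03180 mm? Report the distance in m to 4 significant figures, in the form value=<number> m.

value=2.460e+04 m

Quoted intermediates are rounded — the computation holds full precision; a single final rounding to 4 significant figures.
Convert: Hardness H = 9571 MPa = 9.571e+09 Pa.
Convert: Pad sides 5.473 mm × 1.811 mm = 0.005473 m × 0.001811 m. Contact area A = 0.005473 m × 0.001811 m = 9.912e-06 m².
Convert: Depth limit h_lim = 0.03180 mm = 3.180e-05 m.
In SI base units, W = 11.79 N, H = 9.571e+09 Pa, K = 1.040e-05.
Allowed volume V_lim = h_lim·A = 3.180e-05 · 9.912e-06 = 3.152e-10 m³.
Thus life L = V_lim·H/(K·W) = 3.152e-10 · 9.571e+09 / (1.040e-05 · 11.79) = 2.460e+04 m.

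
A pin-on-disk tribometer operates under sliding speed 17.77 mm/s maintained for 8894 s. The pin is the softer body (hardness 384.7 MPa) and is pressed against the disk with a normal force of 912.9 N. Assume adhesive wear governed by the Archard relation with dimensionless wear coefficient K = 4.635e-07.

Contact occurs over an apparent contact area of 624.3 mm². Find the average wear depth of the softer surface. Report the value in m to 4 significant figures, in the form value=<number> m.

All arithmetic keeps full precision — intermediates are printed rounded. Rounded just once: four significant figures.
Sliding speed v = 17.77 mm/s = 0.01777 m/s. Distance covered L = v·t = 0.01777 m/s × 8894 s = 158.0 m.
Hardness H = 384.7 MPa = 3.847e+08 Pa.
Contact area A = 624.3 mm² = 6.243e-04 m².
As SI base values: W = 912.9 N, H = 3.847e+08 Pa, K = 4.635e-07.
By Archard's law, V = K·W·L/H = 4.635e-07 · 912.9 · 158.0 / 3.847e+08 = 1.738e-10 m³.
Average depth h = V/A = 1.738e-10 / 6.243e-04 = 2.784e-07 m.

value=2.784e-07 m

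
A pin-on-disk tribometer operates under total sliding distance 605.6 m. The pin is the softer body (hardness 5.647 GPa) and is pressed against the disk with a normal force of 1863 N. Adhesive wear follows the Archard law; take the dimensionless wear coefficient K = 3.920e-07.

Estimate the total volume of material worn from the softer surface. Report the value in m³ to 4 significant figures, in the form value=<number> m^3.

All arithmetic carries exact precision — the intermediates appear rounded, and rounded just once to four significant figures.
Convert: Hardness H = 5.647 GPa = 5.647e+09 Pa.
In SI base units, W = 1863 N, H = 5.647e+09 Pa, K = 3.920e-07.
By Archard's law, V = K·W·L/H = 3.920e-07 · 1863 · 605.6 / 5.647e+09 = 7.832e-11 m³.

value=7.832e-11 m^3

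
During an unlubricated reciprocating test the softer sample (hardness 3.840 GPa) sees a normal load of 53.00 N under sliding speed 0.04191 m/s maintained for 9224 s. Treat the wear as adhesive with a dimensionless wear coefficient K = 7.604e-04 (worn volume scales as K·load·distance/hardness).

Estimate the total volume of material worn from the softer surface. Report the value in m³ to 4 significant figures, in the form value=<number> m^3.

value=4.057e-09 m^3

The computation maintains full precision — quoted intermediates are rounded; one final rounding, at four significant figures.
Convert: Sliding distance L = v·t = 0.04191 m/s × 9224 s = 386.6 m.
Convert: Hardness H = 3.840 GPa = 3.840e+09 Pa.
As SI base values: W = 53.00 N, H = 3.840e+09 Pa, K = 7.604e-04.
Archard relation: V = K·W·L/H = 7.604e-04 · 53.00 · 386.6 / 3.840e+09 = 4.057e-09 m³.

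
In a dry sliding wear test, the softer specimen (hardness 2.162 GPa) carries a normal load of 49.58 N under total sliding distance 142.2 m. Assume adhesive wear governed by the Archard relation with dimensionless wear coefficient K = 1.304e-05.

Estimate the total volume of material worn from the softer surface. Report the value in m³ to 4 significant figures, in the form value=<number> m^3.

value=4.252e-11 m^3

All arithmetic maintains exact precision. Intermediates are printed rounded, and a single final rounding: four significant digits.
Hardness H = 2.162 GPa = 2.162e+09 Pa.
In SI base units: W = 49.58 N, H = 2.162e+09 Pa, K = 1.304e-05.
Apply Archard: V = K·W·L/H = 1.304e-05 · 49.58 · 142.2 / 2.162e+09 = 4.252e-11 m³.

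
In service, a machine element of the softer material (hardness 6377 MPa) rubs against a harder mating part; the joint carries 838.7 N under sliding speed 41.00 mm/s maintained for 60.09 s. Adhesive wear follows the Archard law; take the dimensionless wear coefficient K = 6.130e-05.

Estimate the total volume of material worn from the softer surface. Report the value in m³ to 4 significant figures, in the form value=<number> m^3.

The computation carries exact precision, and intermediate values are displayed rounded; one final rounding, at 4 significant figures.
Convert: Sliding speed v = 41.00 mm/s = 0.04100 m/s. Path length L = v·t = 0.04100 m/s × 60.09 s = 2.464 m.
Convert: Hardness H = 6377 MPa = 6.377e+09 Pa.
Working in SI base units: W = 838.7 N, H = 6.377e+09 Pa, K = 6.130e-05.
Archard volume V = K·W·L/H = 6.130e-05 · 838.7 · 2.464 / 6.377e+09 = 1.986e-11 m³.

value=1.986e-11 m^3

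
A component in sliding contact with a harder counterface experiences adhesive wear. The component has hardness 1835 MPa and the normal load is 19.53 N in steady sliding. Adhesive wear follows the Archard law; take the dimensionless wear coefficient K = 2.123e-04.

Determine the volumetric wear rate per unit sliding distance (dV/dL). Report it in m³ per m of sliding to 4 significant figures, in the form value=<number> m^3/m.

value=2.260e-12 m^3/m

All working math keeps exact precision. Displayed values are rounded, and rounded once at the end to 4 significant figures.
Convert: Hardness H = 1835 MPa = 1.835e+09 Pa.
In SI base units: W = 19.53 N, H = 1.835e+09 Pa, K = 2.123e-04.
The wear rate dV/dL = K·W/H (independent of L): 2.123e-04 · 19.53 / 1.835e+09 = 2.260e-12 m³/m.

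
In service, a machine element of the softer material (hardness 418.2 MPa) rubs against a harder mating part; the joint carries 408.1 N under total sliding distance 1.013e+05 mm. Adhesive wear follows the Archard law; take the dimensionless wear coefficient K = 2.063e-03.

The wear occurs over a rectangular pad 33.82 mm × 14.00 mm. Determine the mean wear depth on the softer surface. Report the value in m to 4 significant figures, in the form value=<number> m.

value=4.307e-04 m

Every step keeps full float precision, and quoted intermediates are rounded; rounded just once to four significant figures.
Convert: Sliding distance L = 1.013e+05 mm = 101.3 m.
Convert: Hardness H = 418.2 MPa = 4.182e+08 Pa.
Convert: Pad sides 33.82 mm × 14.00 mm = 0.03382 m × 0.01400 m. Contact area A = 0.03382 m × 0.01400 m = 4.735e-04 m².
In SI base units: W = 408.1 N, H = 4.182e+08 Pa, K = 2.063e-03.
The Archard volume V = K·W·L/H = 2.063e-03 · 408.1 · 101.3 / 4.182e+08 = 2.039e-07 m³.
Mean depth h = V/A = 2.039e-07 / 4.735e-04 = 4.307e-04 m.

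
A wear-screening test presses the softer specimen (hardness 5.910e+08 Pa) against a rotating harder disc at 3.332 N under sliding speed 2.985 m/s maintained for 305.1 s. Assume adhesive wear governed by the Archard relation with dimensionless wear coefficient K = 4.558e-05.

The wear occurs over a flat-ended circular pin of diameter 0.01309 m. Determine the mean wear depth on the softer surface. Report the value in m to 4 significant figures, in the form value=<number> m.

Every step keeps full float precision, and intermediates are printed rounded — one final rounding to 4 significant digits.
The distance L = v·t = 2.985 m/s × 305.1 s = 910.7 m.
Contact area A = π·d²/4 = π·(0.01309 m)²/4 = 1.346e-04 m².
Expressed in SI base units: W = 3.332 N, H = 5.910e+08 Pa, K = 4.558e-05.
The Archard volume V = K·W·L/H = 4.558e-05 · 3.332 · 910.7 / 5.910e+08 = 2.340e-10 m³.
Depth of wear h = V/A = 2.340e-10 / 1.346e-04 = 1.739e-06 m.

value=1.739e-06 m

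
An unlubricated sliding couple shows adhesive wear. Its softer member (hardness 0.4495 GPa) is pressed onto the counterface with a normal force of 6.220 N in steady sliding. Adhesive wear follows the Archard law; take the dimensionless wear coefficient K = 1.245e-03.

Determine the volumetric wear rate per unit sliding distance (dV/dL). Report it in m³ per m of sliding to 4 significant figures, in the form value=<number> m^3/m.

The algebra holds exact precision; the intermediates are shown rounded. Rounded once at the end: four significant digits.
Hardness H = 0.4495 GPa = 4.495e+08 Pa.
In SI base units, W = 6.220 N, H = 4.495e+08 Pa, K = 1.245e-03.
Rate of wear dV/dL = K·W/H (no L dependence): 1.245e-03 · 6.220 / 4.495e+08 = 1.723e-11 m³/m.

value=1.723e-11 m^3/m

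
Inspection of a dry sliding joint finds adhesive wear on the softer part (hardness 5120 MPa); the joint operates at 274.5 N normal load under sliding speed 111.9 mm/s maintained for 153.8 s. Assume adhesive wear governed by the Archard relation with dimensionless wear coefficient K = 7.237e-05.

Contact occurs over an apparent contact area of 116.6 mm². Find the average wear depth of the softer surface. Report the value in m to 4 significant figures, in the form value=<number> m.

The computation runs at exact precision; shown intermediates are rounded; rounded once at the end, at 4 significant digits.
Convert: Sliding speed v = 111.9 mm/s = 0.1119 m/s. Distance L = v·t = 0.1119 m/s × 153.8 s = 17.21 m.
Convert: Hardness H = 5120 MPa = 5.120e+09 Pa.
Convert: Contact area A = 116.6 mm² = 1.166e-04 m².
SI base units throughout: W = 274.5 N, H = 5.120e+09 Pa, K = 7.237e-05.
Apply Archard: V = K·W·L/H = 7.237e-05 · 274.5 · 17.21 / 5.120e+09 = 6.678e-11 m³.
Mean wear depth h = V/A = 6.678e-11 / 1.166e-04 = 5.727e-07 m.

value=5.727e-07 m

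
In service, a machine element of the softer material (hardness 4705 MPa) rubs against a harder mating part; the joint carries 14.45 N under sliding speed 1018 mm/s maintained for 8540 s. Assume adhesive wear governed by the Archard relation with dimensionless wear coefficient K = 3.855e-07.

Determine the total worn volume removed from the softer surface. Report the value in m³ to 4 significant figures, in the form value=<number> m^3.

The algebra carries full float precision — intermediate values are printed rounded — one last rounding, at 4 significant digits.
Convert: Sliding speed v = 1018 mm/s = 1.018 m/s. Total distance L = v·t = 1.018 m/s × 8540 s = 8694 m.
Convert: Hardness H = 4705 MPa = 4.705e+09 Pa.
Expressed in SI base units: W = 14.45 N, H = 4.705e+09 Pa, K = 3.855e-07.
By Archard's law, V = K·W·L/H = 3.855e-07 · 14.45 · 8694 / 4.705e+09 = 1.029e-11 m³.

value=1.029e-11 m^3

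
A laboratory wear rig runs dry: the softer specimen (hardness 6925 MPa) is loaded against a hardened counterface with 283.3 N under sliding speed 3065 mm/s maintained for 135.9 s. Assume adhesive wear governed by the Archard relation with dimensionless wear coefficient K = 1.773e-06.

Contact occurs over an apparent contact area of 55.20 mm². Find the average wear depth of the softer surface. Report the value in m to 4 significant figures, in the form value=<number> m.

value=5.473e-07 m

Intermediates appear rounded. Every step holds exact precision, and one final rounding: 4 significant digits.
Convert: Sliding speed v = 3065 mm/s = 3.065 m/s. Distance L = v·t = 3.065 m/s × 135.9 s = 416.5 m.
Convert: Hardness H = 6925 MPa = 6.925e+09 Pa.
Convert: Contact area A = 55.20 mm² = 5.520e-05 m².
SI base units throughout: W = 283.3 N, H = 6.925e+09 Pa, K = 1.773e-06.
Worn volume V = K·W·L/H = 1.773e-06 · 283.3 · 416.5 / 6.925e+09 = 3.021e-11 m³.
Wear depth h = V/A = 3.021e-11 / 5.520e-05 = 5.473e-07 m.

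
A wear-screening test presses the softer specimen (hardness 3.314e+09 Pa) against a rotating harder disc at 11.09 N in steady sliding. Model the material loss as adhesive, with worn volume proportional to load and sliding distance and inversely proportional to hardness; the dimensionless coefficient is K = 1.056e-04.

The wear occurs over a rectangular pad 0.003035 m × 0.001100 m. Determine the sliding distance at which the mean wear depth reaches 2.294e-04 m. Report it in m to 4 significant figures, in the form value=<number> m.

Every step runs at full float precision, and displayed values are rounded — rounded just once: 4 significant digits.
Contact area A = 0.003035 m × 0.001100 m = 3.339e-06 m².
SI base units throughout: W = 11.09 N, H = 3.314e+09 Pa, K = 1.056e-04.
At the depth limit, V_lim = h_lim·A = 2.294e-04 · 3.339e-06 = 7.659e-10 m³.
Life L = V_lim·H/(K·W) = 7.659e-10 · 3.314e+09 / (1.056e-04 · 11.09) = 2167 m.

value=2167 m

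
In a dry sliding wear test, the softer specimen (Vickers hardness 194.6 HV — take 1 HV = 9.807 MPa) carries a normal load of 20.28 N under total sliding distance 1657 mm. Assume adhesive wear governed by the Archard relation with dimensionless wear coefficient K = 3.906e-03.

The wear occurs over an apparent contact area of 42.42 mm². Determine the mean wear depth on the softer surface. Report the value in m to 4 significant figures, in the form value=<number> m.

Intermediates appear rounded — the computation carries full float precision — one final rounding, at four significant figures.
Distance covered L = 1657 mm = 1.657 m.
Hardness H = 194.6 HV × 9.807 MPa/HV = 1908 MPa = 1.908e+09 Pa.
Contact area A = 42.42 mm² = 4.242e-05 m².
Expressed in SI base units: W = 20.28 N, H = 1.908e+09 Pa, K = 3.906e-03.
Wear volume V = K·W·L/H = 3.906e-03 · 20.28 · 1.657 / 1.908e+09 = 6.878e-11 m³.
Depth of wear h = V/A = 6.878e-11 / 4.242e-05 = 1.621e-06 m.

value=1.621e-06 m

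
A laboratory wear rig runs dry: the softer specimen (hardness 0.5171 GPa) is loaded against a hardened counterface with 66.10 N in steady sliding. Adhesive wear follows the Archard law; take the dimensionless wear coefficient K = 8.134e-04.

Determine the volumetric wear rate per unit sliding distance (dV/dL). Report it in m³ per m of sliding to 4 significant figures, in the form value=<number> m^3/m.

Every step holds exact precision — intermediate values appear rounded; rounded once at the end to four significant digits.
Hardness H = 0.5171 GPa = 5.171e+08 Pa.
Collected in SI base units: W = 66.10 N, H = 5.171e+08 Pa, K = 8.134e-04.
Wear rate dV/dL = K·W/H, so: 8.134e-04 · 66.10 / 5.171e+08 = 1.040e-10 m³/m.

value=1.040e-10 m^3/m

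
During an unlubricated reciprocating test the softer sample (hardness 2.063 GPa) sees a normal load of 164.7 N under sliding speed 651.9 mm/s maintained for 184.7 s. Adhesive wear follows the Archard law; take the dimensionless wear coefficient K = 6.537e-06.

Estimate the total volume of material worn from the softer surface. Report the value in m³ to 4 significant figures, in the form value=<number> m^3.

Quoted intermediates are rounded; all working math maintains exact precision — a single final rounding to four significant digits.
Sliding speed v = 651.9 mm/s = 0.6519 m/s. The distance L = v·t = 0.6519 m/s × 184.7 s = 120.4 m.
Hardness H = 2.063 GPa = 2.063e+09 Pa.
In SI base units, W = 164.7 N, H = 2.063e+09 Pa, K = 6.537e-06.
Wear volume V = K·W·L/H = 6.537e-06 · 164.7 · 120.4 / 2.063e+09 = 6.284e-11 m³.

value=6.284e-11 m^3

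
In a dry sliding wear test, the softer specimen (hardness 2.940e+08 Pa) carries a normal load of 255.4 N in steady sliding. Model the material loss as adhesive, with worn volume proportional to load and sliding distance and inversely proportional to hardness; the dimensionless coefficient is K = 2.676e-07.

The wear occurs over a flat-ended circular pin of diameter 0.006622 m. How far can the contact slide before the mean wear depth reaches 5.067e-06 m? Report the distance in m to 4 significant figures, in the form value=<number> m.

The intermediates appear rounded. All arithmetic runs at exact precision; a single final rounding, at 4 significant digits.
Convert: Contact area A = π·d²/4 = π·(0.006622 m)²/4 = 3.444e-05 m².
Restated in SI base units: W = 255.4 N, H = 2.940e+08 Pa, K = 2.676e-07.
At the depth limit, V_lim = h_lim·A = 5.067e-06 · 3.444e-05 = 1.745e-10 m³.
Inverting, life L = V_lim·H/(K·W) = 1.745e-10 · 2.940e+08 / (2.676e-07 · 255.4) = 750.7 m.

value=750.7 m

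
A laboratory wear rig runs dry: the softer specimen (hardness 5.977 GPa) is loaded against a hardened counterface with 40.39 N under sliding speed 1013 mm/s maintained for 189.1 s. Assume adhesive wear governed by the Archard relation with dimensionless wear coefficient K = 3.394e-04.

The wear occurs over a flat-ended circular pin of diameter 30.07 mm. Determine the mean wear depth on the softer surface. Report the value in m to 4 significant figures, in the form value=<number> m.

The algebra keeps full float precision — intermediates appear rounded, and a lone final rounding to 4 significant figures.
Convert: Sliding speed v = 1013 mm/s = 1.013 m/s. The distance L = v·t = 1.013 m/s × 189.1 s = 191.6 m.
Convert: Hardness H = 5.977 GPa = 5.977e+09 Pa.
Convert: Pin diameter d = 30.07 mm = 0.03007 m. Contact area A = π·d²/4 = π·(0.03007 m)²/4 = 7.102e-04 m².
Working in SI base units: W = 40.39 N, H = 5.977e+09 Pa, K = 3.394e-04.
Archard relation: V = K·W·L/H = 3.394e-04 · 40.39 · 191.6 / 5.977e+09 = 4.393e-10 m³.
Mean wear depth h = V/A = 4.393e-10 / 7.102e-04 = 6.187e-07 m.

value=6.187e-07 m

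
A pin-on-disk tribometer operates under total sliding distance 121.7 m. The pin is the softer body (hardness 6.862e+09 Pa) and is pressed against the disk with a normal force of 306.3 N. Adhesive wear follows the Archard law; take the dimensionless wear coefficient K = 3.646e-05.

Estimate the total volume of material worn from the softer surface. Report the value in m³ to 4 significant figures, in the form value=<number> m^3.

value=1.981e-10 m^3

The computation maintains full float precision. Intermediates are printed rounded — one final rounding: four significant digits.
In SI base units, W = 306.3 N, H = 6.862e+09 Pa, K = 3.646e-05.
By Archard's law, V = K·W·L/H = 3.646e-05 · 306.3 · 121.7 / 6.862e+09 = 1.981e-10 m³.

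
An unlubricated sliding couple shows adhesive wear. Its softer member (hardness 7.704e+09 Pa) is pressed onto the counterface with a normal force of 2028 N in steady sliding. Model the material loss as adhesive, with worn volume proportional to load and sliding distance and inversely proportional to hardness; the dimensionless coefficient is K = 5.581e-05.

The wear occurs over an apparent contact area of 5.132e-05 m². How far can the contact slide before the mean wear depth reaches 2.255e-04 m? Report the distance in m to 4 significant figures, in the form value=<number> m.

All working math holds full float precision — printed values are rounded. Rounded once at the end: four significant digits.
As SI base values: W = 2028 N, H = 7.704e+09 Pa, K = 5.581e-05.
Wearable volume V_lim = h_lim·A = 2.255e-04 · 5.132e-05 = 1.157e-08 m³.
Sliding life L = V_lim·H/(K·W) = 1.157e-08 · 7.704e+09 / (5.581e-05 · 2028) = 787.7 m.

value=787.7 m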